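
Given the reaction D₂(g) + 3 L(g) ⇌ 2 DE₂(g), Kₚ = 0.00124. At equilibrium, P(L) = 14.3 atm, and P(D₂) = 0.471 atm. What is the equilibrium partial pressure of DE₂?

At equilibrium, Kₚ = P(DE₂)² / (P(D₂)·P(L)³) = 0.00124.
(P(DE₂))² / ((0.471)·(14.3)³) = 0.00124
P(DE₂)² = 1.71 ⇒ P(DE₂) = 1.31 atm

P(DE₂) = 1.31 atm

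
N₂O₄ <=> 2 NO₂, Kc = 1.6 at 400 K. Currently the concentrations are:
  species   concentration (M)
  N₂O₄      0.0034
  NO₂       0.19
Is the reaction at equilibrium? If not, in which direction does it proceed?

Qc = [NO₂]² / [N₂O₄] = (0.19)² / (0.0034) = 11
Qc = 11 > Kc = 1.6, so the reverse reaction proceeds.

in the reverse direction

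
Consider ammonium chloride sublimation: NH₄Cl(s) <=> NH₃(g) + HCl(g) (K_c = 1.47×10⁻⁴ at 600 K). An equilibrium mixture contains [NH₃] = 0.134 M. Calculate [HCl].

(NH₄Cl is a pure solid — omitted from K_c.)
At equilibrium, K_c = [NH₃]·[HCl] = 1.47×10⁻⁴.
(0.134)·([HCl]) = 1.47×10⁻⁴
[HCl] = 0.00110 M

[HCl] = 0.00110 M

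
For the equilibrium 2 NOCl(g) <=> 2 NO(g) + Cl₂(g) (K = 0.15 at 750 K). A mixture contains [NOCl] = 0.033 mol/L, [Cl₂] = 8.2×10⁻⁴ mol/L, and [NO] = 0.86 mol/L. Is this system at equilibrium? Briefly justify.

Q = [NO]²·[Cl₂] / [NOCl]² = (0.86)²·(8.2×10⁻⁴) / (0.033)² = 0.56
Q = 0.56 > K = 0.15: net reverse reaction.

no; Q > K, reaction proceeds in reverse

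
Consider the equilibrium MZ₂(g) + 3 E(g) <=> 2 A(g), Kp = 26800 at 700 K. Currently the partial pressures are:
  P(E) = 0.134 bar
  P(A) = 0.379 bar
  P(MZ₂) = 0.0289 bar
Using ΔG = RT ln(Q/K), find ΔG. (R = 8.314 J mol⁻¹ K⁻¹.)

Qp = P(A)² / (P(MZ₂)·P(E)³) = (0.379)² / ((0.0289)·(0.134)³) = 2070
ΔG = RT ln(Qp/Kp) = (8.314 J mol⁻¹ K⁻¹)(700 K) × ln(2070/26800)
   = (5.820 kJ/mol)(-2.561) = -14.9 kJ/mol
ΔG < 0, so the forward reaction is spontaneous (proceeds forward).

ΔG = -14.9 kJ/mol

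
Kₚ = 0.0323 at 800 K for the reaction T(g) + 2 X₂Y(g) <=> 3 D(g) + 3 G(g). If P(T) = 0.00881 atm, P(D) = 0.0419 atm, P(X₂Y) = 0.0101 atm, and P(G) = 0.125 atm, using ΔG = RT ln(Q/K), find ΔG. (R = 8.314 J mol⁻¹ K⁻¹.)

Qₚ = P(D)³·P(G)³ / (P(T)·P(X₂Y)²) = (0.0419)³·(0.125)³ / ((0.00881)·(0.0101)²) = 0.160
ΔG = RT ln(Qₚ/Kₚ) = (8.314 J mol⁻¹ K⁻¹)(800 K) × ln(0.160/0.0323)
   = (6.651 kJ/mol)(1.600) = 10.6 kJ/mol
ΔG > 0, so the forward reaction is non-spontaneous (proceeds in reverse).

ΔG = 10.6 kJ/mol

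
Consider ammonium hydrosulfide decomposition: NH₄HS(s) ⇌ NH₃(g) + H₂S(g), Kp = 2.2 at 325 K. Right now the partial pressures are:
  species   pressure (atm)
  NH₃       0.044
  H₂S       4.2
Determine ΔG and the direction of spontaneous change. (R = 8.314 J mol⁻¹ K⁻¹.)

(NH₄HS is a pure solid — omitted from Qp.)
Qp = P(NH₃)·P(H₂S) = (0.044)·(4.2) = 0.185
ΔG = RT ln(Qp/Kp) = (8.314 J mol⁻¹ K⁻¹)(325 K) × ln(0.185/2.2)
   = (2.702 kJ/mol)(-2.476) = -6.69 kJ/mol
ΔG < 0, so the forward reaction is spontaneous (proceeds forward).

ΔG = -6.69 kJ/mol; the forward reaction is spontaneous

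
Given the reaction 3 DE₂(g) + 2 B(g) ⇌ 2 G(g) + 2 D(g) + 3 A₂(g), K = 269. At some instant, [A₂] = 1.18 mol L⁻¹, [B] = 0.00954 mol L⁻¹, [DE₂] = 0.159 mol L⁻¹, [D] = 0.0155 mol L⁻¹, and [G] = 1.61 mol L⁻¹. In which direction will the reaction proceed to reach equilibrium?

Q = [G]²·[D]²·[A₂]³ / ([DE₂]³·[B]²) = (1.61)²·(0.0155)²·(1.18)³ / ((0.159)³·(0.00954)²) = 2800
Q = 2800 > K = 269, so the reverse reaction proceeds.

reverse (toward reactants)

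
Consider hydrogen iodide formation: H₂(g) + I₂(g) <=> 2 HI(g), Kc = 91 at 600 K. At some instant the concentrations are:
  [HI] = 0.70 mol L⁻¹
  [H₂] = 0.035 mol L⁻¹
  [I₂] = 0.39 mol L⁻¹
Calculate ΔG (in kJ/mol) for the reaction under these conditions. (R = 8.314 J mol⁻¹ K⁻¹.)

ΔG = -4.64 kJ/mol

Qc = [HI]² / ([H₂]·[I₂]) = (0.70)² / ((0.035)·(0.39)) = 35.9
ΔG = RT ln(Qc/Kc) = (8.314 J mol⁻¹ K⁻¹)(600 K) × ln(35.9/91)
   = (4.988 kJ/mol)(-0.9301) = -4.64 kJ/mol
ΔG < 0, so the forward reaction is spontaneous (proceeds forward).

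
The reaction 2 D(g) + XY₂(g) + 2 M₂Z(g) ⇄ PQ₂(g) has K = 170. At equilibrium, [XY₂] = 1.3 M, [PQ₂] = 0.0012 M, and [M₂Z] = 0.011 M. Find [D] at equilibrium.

At equilibrium, K = [PQ₂] / ([D]²·[XY₂]·[M₂Z]²) = 170.
(0.0012) / (([D])²·(1.3)·(0.011)²) = 170
[D]² = 0.0449 ⇒ [D] = 0.21 M

[D] = 0.21 M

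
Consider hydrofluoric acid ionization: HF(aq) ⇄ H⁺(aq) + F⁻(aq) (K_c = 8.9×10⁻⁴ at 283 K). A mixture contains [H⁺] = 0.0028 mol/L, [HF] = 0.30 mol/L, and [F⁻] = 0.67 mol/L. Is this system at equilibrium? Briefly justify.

no; Q > K, reaction proceeds in reverse

Q_c = [H⁺]·[F⁻] / [HF] = (0.0028)·(0.67) / (0.30) = 0.0063
Q_c = 0.0063 > K_c = 8.9×10⁻⁴: net reverse reaction.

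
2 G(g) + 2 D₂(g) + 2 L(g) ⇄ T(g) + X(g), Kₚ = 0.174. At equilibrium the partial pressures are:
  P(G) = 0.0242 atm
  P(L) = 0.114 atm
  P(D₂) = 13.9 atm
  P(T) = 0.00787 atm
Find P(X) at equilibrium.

At equilibrium, Kₚ = P(T)·P(X) / (P(G)²·P(D₂)²·P(L)²) = 0.174.
(0.00787)·(P(X)) / ((0.0242)²·(13.9)²·(0.114)²) = 0.174
P(X) = 0.0325 atm

P(X) = 0.0325 atm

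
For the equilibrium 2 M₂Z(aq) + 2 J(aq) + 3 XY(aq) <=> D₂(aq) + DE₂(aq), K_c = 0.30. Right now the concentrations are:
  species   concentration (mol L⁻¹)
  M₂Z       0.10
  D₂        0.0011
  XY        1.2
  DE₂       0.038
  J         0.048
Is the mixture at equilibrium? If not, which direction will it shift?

Q_c = [D₂]·[DE₂] / ([M₂Z]²·[J]²·[XY]³) = (0.0011)·(0.038) / ((0.10)²·(0.048)²·(1.2)³) = 1.0
Q_c = 1.0 > K_c = 0.30: net reverse reaction.

no; Q > K, reaction proceeds in reverse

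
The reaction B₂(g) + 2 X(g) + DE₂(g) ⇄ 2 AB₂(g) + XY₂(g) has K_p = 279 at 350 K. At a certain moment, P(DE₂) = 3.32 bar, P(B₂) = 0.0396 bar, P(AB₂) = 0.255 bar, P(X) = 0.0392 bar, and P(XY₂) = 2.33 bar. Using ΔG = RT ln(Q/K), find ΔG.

ΔG = 2.88 kJ/mol

Q_p = P(AB₂)²·P(XY₂) / (P(B₂)·P(X)²·P(DE₂)) = (0.255)²·(2.33) / ((0.0396)·(0.0392)²·(3.32)) = 750
ΔG = RT ln(Q_p/K_p) = (8.314 J mol⁻¹ K⁻¹)(350 K) × ln(750/279)
   = (2.910 kJ/mol)(0.9889) = 2.88 kJ/mol
ΔG > 0, so the forward reaction is non-spontaneous (proceeds in reverse).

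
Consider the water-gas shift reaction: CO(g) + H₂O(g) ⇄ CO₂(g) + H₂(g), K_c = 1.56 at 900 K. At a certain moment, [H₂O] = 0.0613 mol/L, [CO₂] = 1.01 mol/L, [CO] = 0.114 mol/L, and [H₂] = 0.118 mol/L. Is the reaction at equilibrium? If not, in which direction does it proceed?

Q_c = [CO₂]·[H₂] / ([CO]·[H₂O]) = (1.01)·(0.118) / ((0.114)·(0.0613)) = 17.1
Q_c = 17.1 > K_c = 1.56, so the reverse reaction proceeds.

to the left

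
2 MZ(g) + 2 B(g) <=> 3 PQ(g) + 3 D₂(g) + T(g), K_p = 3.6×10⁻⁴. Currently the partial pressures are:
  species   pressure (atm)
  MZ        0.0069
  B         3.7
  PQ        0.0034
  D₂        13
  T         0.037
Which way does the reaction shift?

Q_p = P(PQ)³·P(D₂)³·P(T) / (P(MZ)²·P(B)²) = (0.0034)³·(13)³·(0.037) / ((0.0069)²·(3.7)²) = 0.0049
Q_p = 0.0049 > K_p = 3.6×10⁻⁴, so the reverse reaction proceeds.

reverse (toward reactants)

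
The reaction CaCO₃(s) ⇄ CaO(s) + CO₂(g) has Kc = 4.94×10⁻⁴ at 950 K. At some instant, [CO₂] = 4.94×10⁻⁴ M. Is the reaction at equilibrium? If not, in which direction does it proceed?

(CaCO₃, CaO are pure solids — omitted from Qc.)
Qc = [CO₂] = 4.94×10⁻⁴
Qc = 4.94×10⁻⁴ = Kc, so the system is already at equilibrium.

no net change (already at equilibrium)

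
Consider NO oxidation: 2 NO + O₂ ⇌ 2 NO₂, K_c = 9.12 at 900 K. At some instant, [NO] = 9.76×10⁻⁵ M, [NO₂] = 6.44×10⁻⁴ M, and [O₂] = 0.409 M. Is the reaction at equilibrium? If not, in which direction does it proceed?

Q_c = [NO₂]² / ([NO]²·[O₂]) = (6.44×10⁻⁴)² / ((9.76×10⁻⁵)²·(0.409)) = 106
Q_c = 106 > K_c = 9.12, so the reverse reaction proceeds.

reverse (toward reactants)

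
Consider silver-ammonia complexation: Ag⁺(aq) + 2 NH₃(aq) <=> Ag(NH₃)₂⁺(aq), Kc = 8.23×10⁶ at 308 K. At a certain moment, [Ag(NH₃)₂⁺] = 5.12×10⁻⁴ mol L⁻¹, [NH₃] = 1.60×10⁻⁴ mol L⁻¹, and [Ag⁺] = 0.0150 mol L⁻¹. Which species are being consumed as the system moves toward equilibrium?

Qc = [Ag(NH₃)₂⁺] / ([Ag⁺]·[NH₃]²) = (5.12×10⁻⁴) / ((0.0150)·(1.60×10⁻⁴)²) = 1.33×10⁶
Qc = 1.33×10⁶ < Kc = 8.23×10⁶: net forward reaction.

Ag⁺, NH₃ (reactants)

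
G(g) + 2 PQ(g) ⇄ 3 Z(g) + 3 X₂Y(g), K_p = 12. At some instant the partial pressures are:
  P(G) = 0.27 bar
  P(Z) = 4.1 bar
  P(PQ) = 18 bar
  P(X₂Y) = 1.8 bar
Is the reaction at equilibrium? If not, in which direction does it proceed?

forward (toward products)

Q_p = P(Z)³·P(X₂Y)³ / (P(G)·P(PQ)²) = (4.1)³·(1.8)³ / ((0.27)·(18)²) = 4.6
Q_p = 4.6 < K_p = 12, so the forward reaction proceeds.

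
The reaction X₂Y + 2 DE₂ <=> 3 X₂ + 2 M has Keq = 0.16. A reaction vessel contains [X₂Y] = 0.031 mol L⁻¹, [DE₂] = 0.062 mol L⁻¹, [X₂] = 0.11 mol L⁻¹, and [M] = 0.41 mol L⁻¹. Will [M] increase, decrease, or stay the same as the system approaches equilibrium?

Q = [X₂]³·[M]² / ([X₂Y]·[DE₂]²) = (0.11)³·(0.41)² / ((0.031)·(0.062)²) = 1.9
Q = 1.9 > Keq = 0.16: net reverse reaction.
M is a product, so it decreases.

decrease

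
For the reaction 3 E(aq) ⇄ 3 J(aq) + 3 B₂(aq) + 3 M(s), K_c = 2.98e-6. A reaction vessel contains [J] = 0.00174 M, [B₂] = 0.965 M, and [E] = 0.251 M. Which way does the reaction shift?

to the right

(M is a pure solid — omitted from Q_c.)
Q_c = [J]³·[B₂]³ / [E]³ = (0.00174)³·(0.965)³ / (0.251)³ = 2.99e-7
Q_c = 2.99e-7 < K_c = 2.98e-6, so the forward reaction proceeds.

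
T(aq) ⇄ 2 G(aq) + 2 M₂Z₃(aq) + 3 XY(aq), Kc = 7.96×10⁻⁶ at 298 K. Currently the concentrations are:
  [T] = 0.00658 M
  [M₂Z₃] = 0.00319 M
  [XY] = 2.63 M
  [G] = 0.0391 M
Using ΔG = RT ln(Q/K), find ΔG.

ΔG = 4.18 kJ/mol

Qc = [G]²·[M₂Z₃]²·[XY]³ / [T] = (0.0391)²·(0.00319)²·(2.63)³ / (0.00658) = 4.30×10⁻⁵
ΔG = RT ln(Qc/Kc) = (8.314 J mol⁻¹ K⁻¹)(298 K) × ln(4.30×10⁻⁵/7.96×10⁻⁶)
   = (2.478 kJ/mol)(1.687) = 4.18 kJ/mol
ΔG > 0, so the forward reaction is non-spontaneous (proceeds in reverse).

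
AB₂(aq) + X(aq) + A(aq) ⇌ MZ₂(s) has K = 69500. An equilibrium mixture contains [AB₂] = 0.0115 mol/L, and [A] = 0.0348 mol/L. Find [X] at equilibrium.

(MZ₂ is a pure solid — omitted from K.)
At equilibrium, K = 1 / ([AB₂]·[X]·[A]) = 69500.
1 / ((0.0115)·([X])·(0.0348)) = 69500
[X] = 0.0360 mol/L

[X] = 0.0360 mol/L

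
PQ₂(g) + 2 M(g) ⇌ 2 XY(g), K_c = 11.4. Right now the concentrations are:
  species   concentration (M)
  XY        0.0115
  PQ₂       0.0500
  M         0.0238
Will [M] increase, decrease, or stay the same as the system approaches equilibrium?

Q_c = [XY]² / ([PQ₂]·[M]²) = (0.0115)² / ((0.0500)·(0.0238)²) = 4.67
Q_c = 4.67 < K_c = 11.4: net forward reaction.
M is a reactant, so it decreases.

decrease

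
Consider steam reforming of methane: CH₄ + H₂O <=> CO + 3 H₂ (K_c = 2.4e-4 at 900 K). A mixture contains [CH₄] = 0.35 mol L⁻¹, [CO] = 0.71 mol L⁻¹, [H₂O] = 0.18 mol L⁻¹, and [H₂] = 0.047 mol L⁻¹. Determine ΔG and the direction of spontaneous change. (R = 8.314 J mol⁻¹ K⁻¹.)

ΔG = 11.9 kJ/mol; the forward reaction is non-spontaneous

Q_c = [CO]·[H₂]³ / ([CH₄]·[H₂O]) = (0.71)·(0.047)³ / ((0.35)·(0.18)) = 0.00117
ΔG = RT ln(Q_c/K_c) = (8.314 J mol⁻¹ K⁻¹)(900 K) × ln(0.00117/2.4e-4)
   = (7.483 kJ/mol)(1.584) = 11.9 kJ/mol
ΔG > 0, so the forward reaction is non-spontaneous (proceeds in reverse).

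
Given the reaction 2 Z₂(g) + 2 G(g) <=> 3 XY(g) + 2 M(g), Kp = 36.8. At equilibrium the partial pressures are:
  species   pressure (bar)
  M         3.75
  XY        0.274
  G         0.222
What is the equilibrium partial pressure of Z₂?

P(Z₂) = 0.399 bar

At equilibrium, Kp = P(XY)³·P(M)² / (P(Z₂)²·P(G)²) = 36.8.
(0.274)³·(3.75)² / ((P(Z₂))²·(0.222)²) = 36.8
P(Z₂)² = 0.159 ⇒ P(Z₂) = 0.399 bar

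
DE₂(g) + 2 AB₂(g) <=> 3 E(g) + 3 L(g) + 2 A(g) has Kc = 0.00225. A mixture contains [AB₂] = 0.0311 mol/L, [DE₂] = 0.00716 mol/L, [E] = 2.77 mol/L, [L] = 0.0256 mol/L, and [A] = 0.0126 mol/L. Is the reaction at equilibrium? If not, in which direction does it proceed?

Qc = [E]³·[L]³·[A]² / ([DE₂]·[AB₂]²) = (2.77)³·(0.0256)³·(0.0126)² / ((0.00716)·(0.0311)²) = 0.00817
Qc = 0.00817 > Kc = 0.00225, so the reverse reaction proceeds.

reverse (toward reactants)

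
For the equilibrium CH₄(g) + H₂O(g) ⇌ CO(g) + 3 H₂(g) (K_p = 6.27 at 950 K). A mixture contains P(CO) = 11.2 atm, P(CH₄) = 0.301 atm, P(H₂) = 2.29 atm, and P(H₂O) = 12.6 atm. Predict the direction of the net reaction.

to the left

Q_p = P(CO)·P(H₂)³ / (P(CH₄)·P(H₂O)) = (11.2)·(2.29)³ / ((0.301)·(12.6)) = 35.5
Q_p = 35.5 > K_p = 6.27, so the reverse reaction proceeds.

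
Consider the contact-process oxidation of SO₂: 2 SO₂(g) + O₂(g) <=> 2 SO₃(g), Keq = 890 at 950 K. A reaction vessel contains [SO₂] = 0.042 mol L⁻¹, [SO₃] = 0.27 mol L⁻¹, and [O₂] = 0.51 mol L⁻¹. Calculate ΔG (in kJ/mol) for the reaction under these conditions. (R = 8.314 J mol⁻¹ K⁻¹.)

ΔG = -18.9 kJ/mol

Q = [SO₃]² / ([SO₂]²·[O₂]) = (0.27)² / ((0.042)²·(0.51)) = 81.0
ΔG = RT ln(Q/Keq) = (8.314 J mol⁻¹ K⁻¹)(950 K) × ln(81.0/890)
   = (7.898 kJ/mol)(-2.397) = -18.9 kJ/mol
ΔG < 0, so the forward reaction is spontaneous (proceeds forward).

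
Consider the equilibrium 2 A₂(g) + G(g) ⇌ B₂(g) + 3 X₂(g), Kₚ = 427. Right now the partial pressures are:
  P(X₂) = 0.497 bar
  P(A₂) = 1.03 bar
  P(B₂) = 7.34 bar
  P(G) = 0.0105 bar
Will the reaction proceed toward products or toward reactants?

Qₚ = P(B₂)·P(X₂)³ / (P(A₂)²·P(G)) = (7.34)·(0.497)³ / ((1.03)²·(0.0105)) = 80.9
Qₚ = 80.9 < Kₚ = 427, so the forward reaction proceeds.

toward products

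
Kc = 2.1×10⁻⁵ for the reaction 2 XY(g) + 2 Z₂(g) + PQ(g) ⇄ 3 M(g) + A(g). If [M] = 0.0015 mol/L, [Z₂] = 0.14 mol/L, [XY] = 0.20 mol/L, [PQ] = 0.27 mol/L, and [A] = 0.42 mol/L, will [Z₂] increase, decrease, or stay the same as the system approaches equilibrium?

decrease

Qc = [M]³·[A] / ([XY]²·[Z₂]²·[PQ]) = (0.0015)³·(0.42) / ((0.20)²·(0.14)²·(0.27)) = 6.7×10⁻⁶
Qc = 6.7×10⁻⁶ < Kc = 2.1×10⁻⁵: net forward reaction.
Z₂ is a reactant, so it decreases.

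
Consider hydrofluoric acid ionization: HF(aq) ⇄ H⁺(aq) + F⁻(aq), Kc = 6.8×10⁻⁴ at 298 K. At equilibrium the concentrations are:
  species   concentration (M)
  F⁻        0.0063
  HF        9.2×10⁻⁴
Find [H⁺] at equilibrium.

[H⁺] = 9.9×10⁻⁵ M

At equilibrium, Kc = [H⁺]·[F⁻] / [HF] = 6.8×10⁻⁴.
([H⁺])·(0.0063) / (9.2×10⁻⁴) = 6.8×10⁻⁴
[H⁺] = 9.93×10⁻⁵ = 9.9×10⁻⁵ M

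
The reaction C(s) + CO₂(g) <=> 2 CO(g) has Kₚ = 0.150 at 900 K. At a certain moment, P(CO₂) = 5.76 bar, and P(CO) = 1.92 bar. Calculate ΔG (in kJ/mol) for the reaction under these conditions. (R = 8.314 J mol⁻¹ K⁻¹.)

(C is a pure solid — omitted from Qₚ.)
Qₚ = P(CO)² / P(CO₂) = (1.92)² / (5.76) = 0.640
ΔG = RT ln(Qₚ/Kₚ) = (8.314 J mol⁻¹ K⁻¹)(900 K) × ln(0.640/0.150)
   = (7.483 kJ/mol)(1.451) = 10.9 kJ/mol
ΔG > 0, so the forward reaction is non-spontaneous (proceeds in reverse).

ΔG = 10.9 kJ/mol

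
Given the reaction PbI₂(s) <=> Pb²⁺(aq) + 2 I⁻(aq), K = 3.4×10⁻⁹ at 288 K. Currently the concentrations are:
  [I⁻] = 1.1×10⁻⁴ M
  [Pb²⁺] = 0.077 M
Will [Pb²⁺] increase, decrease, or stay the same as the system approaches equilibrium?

(PbI₂ is a pure solid — omitted from Q.)
Q = [Pb²⁺]·[I⁻]² = (0.077)·(1.1×10⁻⁴)² = 9.3×10⁻¹⁰
Q = 9.3×10⁻¹⁰ < K = 3.4×10⁻⁹: net forward reaction.
Pb²⁺ is a product, so it increases.

increase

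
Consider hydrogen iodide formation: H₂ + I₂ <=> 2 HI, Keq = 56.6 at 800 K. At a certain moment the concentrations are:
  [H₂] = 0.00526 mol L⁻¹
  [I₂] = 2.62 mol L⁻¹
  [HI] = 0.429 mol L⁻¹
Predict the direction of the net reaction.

Q = [HI]² / ([H₂]·[I₂]) = (0.429)² / ((0.00526)·(2.62)) = 13.4
Q = 13.4 < Keq = 56.6, so the forward reaction proceeds.

in the forward direction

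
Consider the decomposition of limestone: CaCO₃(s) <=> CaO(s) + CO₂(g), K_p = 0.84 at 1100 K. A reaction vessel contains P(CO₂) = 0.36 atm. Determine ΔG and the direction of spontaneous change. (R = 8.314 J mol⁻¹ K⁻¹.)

(CaCO₃, CaO are pure solids — omitted from Q_p.)
Q_p = P(CO₂) = 0.360
ΔG = RT ln(Q_p/K_p) = (8.314 J mol⁻¹ K⁻¹)(1100 K) × ln(0.360/0.84)
   = (9.145 kJ/mol)(-0.8473) = -7.75 kJ/mol
ΔG < 0, so the forward reaction is spontaneous (proceeds forward).

ΔG = -7.75 kJ/mol; the forward reaction is spontaneous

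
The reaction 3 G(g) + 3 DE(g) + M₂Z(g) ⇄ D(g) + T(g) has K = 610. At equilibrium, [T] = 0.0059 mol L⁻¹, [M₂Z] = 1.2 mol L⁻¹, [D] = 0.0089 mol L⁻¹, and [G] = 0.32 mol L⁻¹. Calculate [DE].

At equilibrium, K = [D]·[T] / ([G]³·[DE]³·[M₂Z]) = 610.
(0.0089)·(0.0059) / ((0.32)³·([DE])³·(1.2)) = 610
[DE]³ = 2.19×10⁻⁶ ⇒ [DE] = 0.013 mol L⁻¹

[DE] = 0.013 mol L⁻¹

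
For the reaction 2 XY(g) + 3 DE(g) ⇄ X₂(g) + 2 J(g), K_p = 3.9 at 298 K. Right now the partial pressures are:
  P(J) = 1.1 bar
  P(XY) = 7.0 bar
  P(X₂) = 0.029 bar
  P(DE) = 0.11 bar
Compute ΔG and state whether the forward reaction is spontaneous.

Q_p = P(X₂)·P(J)² / (P(XY)²·P(DE)³) = (0.029)·(1.1)² / ((7.0)²·(0.11)³) = 0.538
ΔG = RT ln(Q_p/K_p) = (8.314 J mol⁻¹ K⁻¹)(298 K) × ln(0.538/3.9)
   = (2.478 kJ/mol)(-1.981) = -4.91 kJ/mol
ΔG < 0, so the forward reaction is spontaneous (proceeds forward).

ΔG = -4.91 kJ/mol; the forward reaction is spontaneous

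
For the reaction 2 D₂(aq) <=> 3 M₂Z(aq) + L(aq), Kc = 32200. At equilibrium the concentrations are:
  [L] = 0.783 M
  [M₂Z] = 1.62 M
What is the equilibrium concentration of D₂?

[D₂] = 0.0102 M

At equilibrium, Kc = [M₂Z]³·[L] / [D₂]² = 32200.
(1.62)³·(0.783) / ([D₂])² = 32200
[D₂]² = 1.03e-4 ⇒ [D₂] = 0.0102 M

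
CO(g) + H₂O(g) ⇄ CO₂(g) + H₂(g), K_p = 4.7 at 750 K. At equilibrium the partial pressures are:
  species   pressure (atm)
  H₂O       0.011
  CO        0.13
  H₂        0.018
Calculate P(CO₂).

At equilibrium, K_p = P(CO₂)·P(H₂) / (P(CO)·P(H₂O)) = 4.7.
(P(CO₂))·(0.018) / ((0.13)·(0.011)) = 4.7
P(CO₂) = 0.373 = 0.37 atm

P(CO₂) = 0.37 atm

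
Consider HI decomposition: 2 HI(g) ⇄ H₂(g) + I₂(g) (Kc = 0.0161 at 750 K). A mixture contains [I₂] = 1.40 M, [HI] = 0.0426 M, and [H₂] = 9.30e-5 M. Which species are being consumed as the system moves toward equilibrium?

Qc = [H₂]·[I₂] / [HI]² = (9.30e-5)·(1.40) / (0.0426)² = 0.0717
Qc = 0.0717 > Kc = 0.0161: net reverse reaction.

H₂, I₂ (products)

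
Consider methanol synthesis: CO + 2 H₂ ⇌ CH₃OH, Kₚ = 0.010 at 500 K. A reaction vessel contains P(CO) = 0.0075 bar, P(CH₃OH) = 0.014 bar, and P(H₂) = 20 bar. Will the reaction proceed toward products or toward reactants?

Qₚ = P(CH₃OH) / (P(CO)·P(H₂)²) = (0.014) / ((0.0075)·(20)²) = 0.0047
Qₚ = 0.0047 < Kₚ = 0.010, so the forward reaction proceeds.

to the right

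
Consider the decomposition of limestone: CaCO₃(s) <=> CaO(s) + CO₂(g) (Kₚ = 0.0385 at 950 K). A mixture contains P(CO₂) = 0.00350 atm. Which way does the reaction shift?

toward products

(CaCO₃, CaO are pure solids — omitted from Qₚ.)
Qₚ = P(CO₂) = 0.00350
Qₚ = 0.00350 < Kₚ = 0.0385, so the forward reaction proceeds.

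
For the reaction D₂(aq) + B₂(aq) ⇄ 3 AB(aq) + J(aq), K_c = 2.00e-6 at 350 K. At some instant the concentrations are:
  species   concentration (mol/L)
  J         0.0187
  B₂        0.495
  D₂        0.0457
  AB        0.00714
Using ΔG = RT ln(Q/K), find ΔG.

ΔG = -5.51 kJ/mol

Q_c = [AB]³·[J] / ([D₂]·[B₂]) = (0.00714)³·(0.0187) / ((0.0457)·(0.495)) = 3.01e-7
ΔG = RT ln(Q_c/K_c) = (8.314 J mol⁻¹ K⁻¹)(350 K) × ln(3.01e-7/2.00e-6)
   = (2.910 kJ/mol)(-1.894) = -5.51 kJ/mol
ΔG < 0, so the forward reaction is spontaneous (proceeds forward).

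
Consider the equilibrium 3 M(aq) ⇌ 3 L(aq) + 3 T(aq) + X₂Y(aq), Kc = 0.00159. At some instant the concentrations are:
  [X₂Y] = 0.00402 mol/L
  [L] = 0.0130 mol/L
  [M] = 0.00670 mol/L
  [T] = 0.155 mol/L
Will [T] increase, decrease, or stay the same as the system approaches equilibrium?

Qc = [L]³·[T]³·[X₂Y] / [M]³ = (0.0130)³·(0.155)³·(0.00402) / (0.00670)³ = 1.09×10⁻⁴
Qc = 1.09×10⁻⁴ < Kc = 0.00159: net forward reaction.
T is a product, so it increases.

increase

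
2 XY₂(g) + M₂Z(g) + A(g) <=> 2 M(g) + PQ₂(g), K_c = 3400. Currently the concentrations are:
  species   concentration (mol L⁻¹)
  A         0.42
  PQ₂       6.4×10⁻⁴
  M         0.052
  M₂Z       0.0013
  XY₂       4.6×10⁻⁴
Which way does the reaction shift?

to the left

Q_c = [M]²·[PQ₂] / ([XY₂]²·[M₂Z]·[A]) = (0.052)²·(6.4×10⁻⁴) / ((4.6×10⁻⁴)²·(0.0013)·(0.42)) = 15000
Q_c = 15000 > K_c = 3400, so the reverse reaction proceeds.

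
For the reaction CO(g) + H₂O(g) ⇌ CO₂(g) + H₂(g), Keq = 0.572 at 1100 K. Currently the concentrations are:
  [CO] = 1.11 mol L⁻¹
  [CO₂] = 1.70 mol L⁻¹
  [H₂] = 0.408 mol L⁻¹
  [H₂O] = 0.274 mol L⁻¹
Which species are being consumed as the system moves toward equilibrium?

Q = [CO₂]·[H₂] / ([CO]·[H₂O]) = (1.70)·(0.408) / ((1.11)·(0.274)) = 2.28
Q = 2.28 > Keq = 0.572: net reverse reaction.

CO₂, H₂ (products)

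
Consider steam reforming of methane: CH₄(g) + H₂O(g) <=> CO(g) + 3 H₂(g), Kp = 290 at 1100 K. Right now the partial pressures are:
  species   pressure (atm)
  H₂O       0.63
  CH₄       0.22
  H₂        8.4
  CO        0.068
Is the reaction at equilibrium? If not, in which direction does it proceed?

Qp = P(CO)·P(H₂)³ / (P(CH₄)·P(H₂O)) = (0.068)·(8.4)³ / ((0.22)·(0.63)) = 290
Qp = 290 = Kp, so the system is already at equilibrium.

neither direction; the system is at equilibrium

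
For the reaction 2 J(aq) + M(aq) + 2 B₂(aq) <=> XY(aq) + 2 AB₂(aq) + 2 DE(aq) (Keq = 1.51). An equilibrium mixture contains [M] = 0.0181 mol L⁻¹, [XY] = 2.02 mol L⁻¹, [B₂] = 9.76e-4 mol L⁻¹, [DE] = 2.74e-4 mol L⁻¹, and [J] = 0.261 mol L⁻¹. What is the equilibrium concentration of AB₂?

[AB₂] = 0.108 mol L⁻¹

At equilibrium, Keq = [XY]·[AB₂]²·[DE]² / ([J]²·[M]·[B₂]²) = 1.51.
(2.02)·([AB₂])²·(2.74e-4)² / ((0.261)²·(0.0181)·(9.76e-4)²) = 1.51
[AB₂]² = 0.0117 ⇒ [AB₂] = 0.108 mol L⁻¹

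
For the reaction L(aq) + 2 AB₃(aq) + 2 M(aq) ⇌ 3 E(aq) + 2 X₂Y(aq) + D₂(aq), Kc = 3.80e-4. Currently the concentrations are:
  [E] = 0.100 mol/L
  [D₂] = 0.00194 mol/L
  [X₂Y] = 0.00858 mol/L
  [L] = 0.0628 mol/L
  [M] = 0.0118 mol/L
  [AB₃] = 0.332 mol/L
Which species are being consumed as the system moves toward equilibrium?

Qc = [E]³·[X₂Y]²·[D₂] / ([L]·[AB₃]²·[M]²) = (0.100)³·(0.00858)²·(0.00194) / ((0.0628)·(0.332)²·(0.0118)²) = 1.48e-4
Qc = 1.48e-4 < Kc = 3.80e-4: net forward reaction.

L, AB₃, M (reactants)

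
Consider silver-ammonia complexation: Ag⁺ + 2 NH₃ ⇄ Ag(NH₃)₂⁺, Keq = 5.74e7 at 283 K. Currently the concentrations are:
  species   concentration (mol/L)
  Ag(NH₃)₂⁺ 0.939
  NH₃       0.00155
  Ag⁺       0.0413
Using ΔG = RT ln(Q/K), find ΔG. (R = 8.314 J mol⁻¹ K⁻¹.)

Q = [Ag(NH₃)₂⁺] / ([Ag⁺]·[NH₃]²) = (0.939) / ((0.0413)·(0.00155)²) = 9.46e6
ΔG = RT ln(Q/Keq) = (8.314 J mol⁻¹ K⁻¹)(283 K) × ln(9.46e6/5.74e7)
   = (2.353 kJ/mol)(-1.803) = -4.24 kJ/mol
ΔG < 0, so the forward reaction is spontaneous (proceeds forward).

ΔG = -4.24 kJ/mol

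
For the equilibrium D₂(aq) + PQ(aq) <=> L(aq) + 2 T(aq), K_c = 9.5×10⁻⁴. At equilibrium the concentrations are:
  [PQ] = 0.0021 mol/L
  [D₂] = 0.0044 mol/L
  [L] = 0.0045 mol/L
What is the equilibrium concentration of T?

[T] = 0.0014 mol/L

At equilibrium, K_c = [L]·[T]² / ([D₂]·[PQ]) = 9.5×10⁻⁴.
(0.0045)·([T])² / ((0.0044)·(0.0021)) = 9.5×10⁻⁴
[T]² = 1.95×10⁻⁶ ⇒ [T] = 0.0014 mol/L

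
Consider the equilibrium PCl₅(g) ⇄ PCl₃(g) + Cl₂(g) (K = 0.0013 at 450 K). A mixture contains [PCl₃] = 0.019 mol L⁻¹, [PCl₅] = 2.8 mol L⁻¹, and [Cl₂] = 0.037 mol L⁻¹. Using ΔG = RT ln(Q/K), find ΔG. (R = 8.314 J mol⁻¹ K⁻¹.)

ΔG = -6.15 kJ/mol

Q = [PCl₃]·[Cl₂] / [PCl₅] = (0.019)·(0.037) / (2.8) = 2.51e-4
ΔG = RT ln(Q/K) = (8.314 J mol⁻¹ K⁻¹)(450 K) × ln(2.51e-4/0.0013)
   = (3.741 kJ/mol)(-1.645) = -6.15 kJ/mol
ΔG < 0, so the forward reaction is spontaneous (proceeds forward).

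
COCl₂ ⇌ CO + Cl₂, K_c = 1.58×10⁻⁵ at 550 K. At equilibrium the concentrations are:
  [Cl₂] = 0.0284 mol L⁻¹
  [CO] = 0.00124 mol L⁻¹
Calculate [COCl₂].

[COCl₂] = 2.23 mol L⁻¹

At equilibrium, K_c = [CO]·[Cl₂] / [COCl₂] = 1.58×10⁻⁵.
(0.00124)·(0.0284) / ([COCl₂]) = 1.58×10⁻⁵
[COCl₂] = 2.23 mol L⁻¹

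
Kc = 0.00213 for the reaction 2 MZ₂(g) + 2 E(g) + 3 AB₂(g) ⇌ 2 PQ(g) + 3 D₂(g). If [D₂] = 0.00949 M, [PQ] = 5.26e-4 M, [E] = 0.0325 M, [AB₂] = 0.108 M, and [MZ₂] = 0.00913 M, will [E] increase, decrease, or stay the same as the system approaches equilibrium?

Qc = [PQ]²·[D₂]³ / ([MZ₂]²·[E]²·[AB₂]³) = (5.26e-4)²·(0.00949)³ / ((0.00913)²·(0.0325)²·(0.108)³) = 0.00213
Qc = 0.00213 = Kc; the system is at equilibrium.

stay the same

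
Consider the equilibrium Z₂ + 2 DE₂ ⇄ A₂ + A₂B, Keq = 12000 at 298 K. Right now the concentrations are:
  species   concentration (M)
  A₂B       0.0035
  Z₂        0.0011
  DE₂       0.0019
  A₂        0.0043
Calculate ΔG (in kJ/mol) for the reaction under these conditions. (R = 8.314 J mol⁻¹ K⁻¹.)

Q = [A₂]·[A₂B] / ([Z₂]·[DE₂]²) = (0.0043)·(0.0035) / ((0.0011)·(0.0019)²) = 3790
ΔG = RT ln(Q/Keq) = (8.314 J mol⁻¹ K⁻¹)(298 K) × ln(3790/12000)
   = (2.478 kJ/mol)(-1.153) = -2.86 kJ/mol
ΔG < 0, so the forward reaction is spontaneous (proceeds forward).

ΔG = -2.86 kJ/mol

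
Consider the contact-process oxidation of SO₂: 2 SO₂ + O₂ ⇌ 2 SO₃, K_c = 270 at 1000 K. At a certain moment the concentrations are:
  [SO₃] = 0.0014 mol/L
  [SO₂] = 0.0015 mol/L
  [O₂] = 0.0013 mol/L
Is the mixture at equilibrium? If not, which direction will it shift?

Q_c = [SO₃]² / ([SO₂]²·[O₂]) = (0.0014)² / ((0.0015)²·(0.0013)) = 670
Q_c = 670 > K_c = 270: net reverse reaction.

no; Q > K, reaction proceeds in reverse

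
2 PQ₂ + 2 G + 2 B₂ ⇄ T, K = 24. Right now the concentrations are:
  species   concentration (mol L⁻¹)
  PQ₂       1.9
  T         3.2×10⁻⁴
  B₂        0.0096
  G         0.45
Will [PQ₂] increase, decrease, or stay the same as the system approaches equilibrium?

Q = [T] / ([PQ₂]²·[G]²·[B₂]²) = (3.2×10⁻⁴) / ((1.9)²·(0.45)²·(0.0096)²) = 4.7
Q = 4.7 < K = 24: net forward reaction.
PQ₂ is a reactant, so it decreases.

decrease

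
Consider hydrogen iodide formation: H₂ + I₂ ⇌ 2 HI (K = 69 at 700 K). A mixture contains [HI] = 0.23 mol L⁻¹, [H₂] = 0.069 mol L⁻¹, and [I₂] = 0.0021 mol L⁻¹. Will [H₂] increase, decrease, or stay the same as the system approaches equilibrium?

Q = [HI]² / ([H₂]·[I₂]) = (0.23)² / ((0.069)·(0.0021)) = 370
Q = 370 > K = 69: net reverse reaction.
H₂ is a reactant, so it increases.

increase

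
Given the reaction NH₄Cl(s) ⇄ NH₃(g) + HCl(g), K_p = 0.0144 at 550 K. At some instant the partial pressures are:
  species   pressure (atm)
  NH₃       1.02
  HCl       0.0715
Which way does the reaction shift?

reverse (toward reactants)

(NH₄Cl is a pure solid — omitted from Q_p.)
Q_p = P(NH₃)·P(HCl) = (1.02)·(0.0715) = 0.0729
Q_p = 0.0729 > K_p = 0.0144, so the reverse reaction proceeds.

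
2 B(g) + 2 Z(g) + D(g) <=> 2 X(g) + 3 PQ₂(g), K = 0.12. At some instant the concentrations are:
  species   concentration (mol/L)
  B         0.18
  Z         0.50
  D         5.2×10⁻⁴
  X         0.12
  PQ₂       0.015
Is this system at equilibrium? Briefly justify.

Q = [X]²·[PQ₂]³ / ([B]²·[Z]²·[D]) = (0.12)²·(0.015)³ / ((0.18)²·(0.50)²·(5.2×10⁻⁴)) = 0.012
Q = 0.012 < K = 0.12: net forward reaction.

no; Q < K, reaction proceeds forward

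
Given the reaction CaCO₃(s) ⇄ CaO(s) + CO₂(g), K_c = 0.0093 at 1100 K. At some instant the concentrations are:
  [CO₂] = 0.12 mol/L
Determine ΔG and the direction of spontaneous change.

(CaCO₃, CaO are pure solids — omitted from Q_c.)
Q_c = [CO₂] = 0.120
ΔG = RT ln(Q_c/K_c) = (8.314 J mol⁻¹ K⁻¹)(1100 K) × ln(0.120/0.0093)
   = (9.145 kJ/mol)(2.557) = 23.4 kJ/mol
ΔG > 0, so the forward reaction is non-spontaneous (proceeds in reverse).

ΔG = 23.4 kJ/mol; the forward reaction is non-spontaneous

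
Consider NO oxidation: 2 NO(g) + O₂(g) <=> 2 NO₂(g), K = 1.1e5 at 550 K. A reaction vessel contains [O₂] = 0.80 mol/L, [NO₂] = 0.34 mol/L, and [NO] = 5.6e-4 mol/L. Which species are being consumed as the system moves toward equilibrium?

Q = [NO₂]² / ([NO]²·[O₂]) = (0.34)² / ((5.6e-4)²·(0.80)) = 4.6e5
Q = 4.6e5 > K = 1.1e5: net reverse reaction.

NO₂ (products)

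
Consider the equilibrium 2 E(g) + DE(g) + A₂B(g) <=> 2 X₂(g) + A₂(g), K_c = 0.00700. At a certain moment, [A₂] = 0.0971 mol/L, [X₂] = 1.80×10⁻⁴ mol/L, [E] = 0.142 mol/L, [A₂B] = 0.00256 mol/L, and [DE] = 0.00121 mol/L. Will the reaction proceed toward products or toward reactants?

to the left

Q_c = [X₂]²·[A₂] / ([E]²·[DE]·[A₂B]) = (1.80×10⁻⁴)²·(0.0971) / ((0.142)²·(0.00121)·(0.00256)) = 0.0504
Q_c = 0.0504 > K_c = 0.00700, so the reverse reaction proceeds.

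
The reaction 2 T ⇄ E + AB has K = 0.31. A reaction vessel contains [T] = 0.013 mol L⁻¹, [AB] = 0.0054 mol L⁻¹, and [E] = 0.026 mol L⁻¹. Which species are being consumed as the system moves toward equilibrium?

Q = [E]·[AB] / [T]² = (0.026)·(0.0054) / (0.013)² = 0.83
Q = 0.83 > K = 0.31: net reverse reaction.

E, AB (products)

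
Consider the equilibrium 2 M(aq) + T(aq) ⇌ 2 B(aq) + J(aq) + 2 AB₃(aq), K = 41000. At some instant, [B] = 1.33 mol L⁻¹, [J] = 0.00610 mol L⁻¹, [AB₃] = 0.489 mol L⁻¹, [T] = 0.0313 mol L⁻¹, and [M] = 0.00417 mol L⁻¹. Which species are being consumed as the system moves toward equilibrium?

M, T (reactants)

Q = [B]²·[J]·[AB₃]² / ([M]²·[T]) = (1.33)²·(0.00610)·(0.489)² / ((0.00417)²·(0.0313)) = 4740
Q = 4740 < K = 41000: net forward reaction.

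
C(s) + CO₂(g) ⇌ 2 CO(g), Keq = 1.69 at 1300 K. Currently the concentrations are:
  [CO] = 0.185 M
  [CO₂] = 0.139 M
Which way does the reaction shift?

to the right

(C is a pure solid — omitted from Q.)
Q = [CO]² / [CO₂] = (0.185)² / (0.139) = 0.246
Q = 0.246 < Keq = 1.69, so the forward reaction proceeds.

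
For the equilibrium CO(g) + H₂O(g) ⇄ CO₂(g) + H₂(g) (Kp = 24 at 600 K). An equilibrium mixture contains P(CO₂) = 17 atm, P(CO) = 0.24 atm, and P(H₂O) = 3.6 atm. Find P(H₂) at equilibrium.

P(H₂) = 1.2 atm

At equilibrium, Kp = P(CO₂)·P(H₂) / (P(CO)·P(H₂O)) = 24.
(17)·(P(H₂)) / ((0.24)·(3.6)) = 24
P(H₂) = 1.22 = 1.2 atm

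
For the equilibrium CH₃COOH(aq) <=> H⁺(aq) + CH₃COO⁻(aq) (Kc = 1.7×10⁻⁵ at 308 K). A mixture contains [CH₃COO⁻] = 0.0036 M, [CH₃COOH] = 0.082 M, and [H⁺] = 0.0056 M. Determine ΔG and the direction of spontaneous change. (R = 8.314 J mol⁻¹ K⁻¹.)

ΔG = 6.84 kJ/mol; the forward reaction is non-spontaneous

Qc = [H⁺]·[CH₃COO⁻] / [CH₃COOH] = (0.0056)·(0.0036) / (0.082) = 2.46×10⁻⁴
ΔG = RT ln(Qc/Kc) = (8.314 J mol⁻¹ K⁻¹)(308 K) × ln(2.46×10⁻⁴/1.7×10⁻⁵)
   = (2.561 kJ/mol)(2.672) = 6.84 kJ/mol
ΔG > 0, so the forward reaction is non-spontaneous (proceeds in reverse).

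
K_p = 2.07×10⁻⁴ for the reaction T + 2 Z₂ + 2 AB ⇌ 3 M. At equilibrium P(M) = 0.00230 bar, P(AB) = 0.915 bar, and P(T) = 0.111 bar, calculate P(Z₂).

P(Z₂) = 0.0251 bar

At equilibrium, K_p = P(M)³ / (P(T)·P(Z₂)²·P(AB)²) = 2.07×10⁻⁴.
(0.00230)³ / ((0.111)·(P(Z₂))²·(0.915)²) = 2.07×10⁻⁴
P(Z₂)² = 6.32×10⁻⁴ ⇒ P(Z₂) = 0.0251 bar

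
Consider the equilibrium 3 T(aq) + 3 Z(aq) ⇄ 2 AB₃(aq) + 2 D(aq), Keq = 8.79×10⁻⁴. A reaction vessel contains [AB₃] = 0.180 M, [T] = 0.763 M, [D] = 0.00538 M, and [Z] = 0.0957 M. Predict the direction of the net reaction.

Q = [AB₃]²·[D]² / ([T]³·[Z]³) = (0.180)²·(0.00538)² / ((0.763)³·(0.0957)³) = 0.00241
Q = 0.00241 > Keq = 8.79×10⁻⁴, so the reverse reaction proceeds.

reverse (toward reactants)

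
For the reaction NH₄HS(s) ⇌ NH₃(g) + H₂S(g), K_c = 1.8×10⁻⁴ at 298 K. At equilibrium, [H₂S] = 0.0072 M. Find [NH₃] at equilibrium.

[NH₃] = 0.025 M

(NH₄HS is a pure solid — omitted from K_c.)
At equilibrium, K_c = [NH₃]·[H₂S] = 1.8×10⁻⁴.
([NH₃])·(0.0072) = 1.8×10⁻⁴
[NH₃] = 0.0250 = 0.025 M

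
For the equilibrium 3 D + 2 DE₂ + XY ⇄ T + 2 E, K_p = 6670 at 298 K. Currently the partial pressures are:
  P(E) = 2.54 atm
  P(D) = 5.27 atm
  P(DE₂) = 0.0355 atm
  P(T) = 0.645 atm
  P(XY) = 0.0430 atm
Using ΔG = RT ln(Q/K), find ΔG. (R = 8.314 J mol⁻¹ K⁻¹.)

ΔG = -6.30 kJ/mol

Q_p = P(T)·P(E)² / (P(D)³·P(DE₂)²·P(XY)) = (0.645)·(2.54)² / ((5.27)³·(0.0355)²·(0.0430)) = 525
ΔG = RT ln(Q_p/K_p) = (8.314 J mol⁻¹ K⁻¹)(298 K) × ln(525/6670)
   = (2.478 kJ/mol)(-2.542) = -6.30 kJ/mol
ΔG < 0, so the forward reaction is spontaneous (proceeds forward).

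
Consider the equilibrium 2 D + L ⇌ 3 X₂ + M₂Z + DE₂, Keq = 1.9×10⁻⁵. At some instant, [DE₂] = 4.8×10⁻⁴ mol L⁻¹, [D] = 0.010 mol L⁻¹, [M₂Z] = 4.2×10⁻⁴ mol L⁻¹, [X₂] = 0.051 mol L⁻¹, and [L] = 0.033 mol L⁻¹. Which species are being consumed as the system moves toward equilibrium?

Q = [X₂]³·[M₂Z]·[DE₂] / ([D]²·[L]) = (0.051)³·(4.2×10⁻⁴)·(4.8×10⁻⁴) / ((0.010)²·(0.033)) = 8.1×10⁻⁶
Q = 8.1×10⁻⁶ < Keq = 1.9×10⁻⁵: net forward reaction.

D, L (reactants)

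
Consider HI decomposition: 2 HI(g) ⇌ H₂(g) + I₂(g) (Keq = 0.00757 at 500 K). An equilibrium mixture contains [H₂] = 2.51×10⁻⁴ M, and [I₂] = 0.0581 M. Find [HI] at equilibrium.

[HI] = 0.0439 M

At equilibrium, Keq = [H₂]·[I₂] / [HI]² = 0.00757.
(2.51×10⁻⁴)·(0.0581) / ([HI])² = 0.00757
[HI]² = 0.00193 ⇒ [HI] = 0.0439 M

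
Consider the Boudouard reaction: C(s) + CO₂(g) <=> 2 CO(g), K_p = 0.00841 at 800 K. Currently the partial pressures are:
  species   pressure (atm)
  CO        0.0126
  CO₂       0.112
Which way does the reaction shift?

to the right

(C is a pure solid — omitted from Q_p.)
Q_p = P(CO)² / P(CO₂) = (0.0126)² / (0.112) = 0.00142
Q_p = 0.00142 < K_p = 0.00841, so the forward reaction proceeds.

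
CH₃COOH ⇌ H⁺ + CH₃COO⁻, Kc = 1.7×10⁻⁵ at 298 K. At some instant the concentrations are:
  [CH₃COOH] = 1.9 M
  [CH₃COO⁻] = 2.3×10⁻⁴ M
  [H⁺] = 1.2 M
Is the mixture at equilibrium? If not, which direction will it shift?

Qc = [H⁺]·[CH₃COO⁻] / [CH₃COOH] = (1.2)·(2.3×10⁻⁴) / (1.9) = 1.5×10⁻⁴
Qc = 1.5×10⁻⁴ > Kc = 1.7×10⁻⁵: net reverse reaction.

no; Q > K, reaction proceeds in reverse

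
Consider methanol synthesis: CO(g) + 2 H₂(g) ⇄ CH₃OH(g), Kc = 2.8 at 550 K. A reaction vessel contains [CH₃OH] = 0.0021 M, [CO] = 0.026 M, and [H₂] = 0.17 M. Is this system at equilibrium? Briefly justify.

yes, at equilibrium

Qc = [CH₃OH] / ([CO]·[H₂]²) = (0.0021) / ((0.026)·(0.17)²) = 2.8
Qc = 2.8 = Kc; the system is at equilibrium.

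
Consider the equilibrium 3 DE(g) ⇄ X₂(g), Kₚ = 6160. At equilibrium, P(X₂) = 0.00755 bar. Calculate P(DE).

P(DE) = 0.0107 bar

At equilibrium, Kₚ = P(X₂) / P(DE)³ = 6160.
(0.00755) / (P(DE))³ = 6160
P(DE)³ = 1.23e-6 ⇒ P(DE) = 0.0107 bar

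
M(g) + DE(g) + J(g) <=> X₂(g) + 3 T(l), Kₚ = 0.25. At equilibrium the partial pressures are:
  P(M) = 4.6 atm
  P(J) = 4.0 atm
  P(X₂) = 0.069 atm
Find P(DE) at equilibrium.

P(DE) = 0.015 atm

(T is a pure liquid — omitted from Kₚ.)
At equilibrium, Kₚ = P(X₂) / (P(M)·P(DE)·P(J)) = 0.25.
(0.069) / ((4.6)·(P(DE))·(4.0)) = 0.25
P(DE) = 0.0150 = 0.015 atm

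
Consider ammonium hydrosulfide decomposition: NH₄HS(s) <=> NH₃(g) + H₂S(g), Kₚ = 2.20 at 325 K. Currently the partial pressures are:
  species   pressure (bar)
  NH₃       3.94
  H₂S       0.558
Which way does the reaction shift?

neither direction; the system is at equilibrium

(NH₄HS is a pure solid — omitted from Qₚ.)
Qₚ = P(NH₃)·P(H₂S) = (3.94)·(0.558) = 2.20
Qₚ = 2.20 = Kₚ, so the system is already at equilibrium.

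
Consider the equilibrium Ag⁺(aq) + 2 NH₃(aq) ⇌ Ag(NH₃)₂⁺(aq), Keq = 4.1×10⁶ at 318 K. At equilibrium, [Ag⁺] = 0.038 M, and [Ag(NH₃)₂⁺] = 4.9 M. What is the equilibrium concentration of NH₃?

At equilibrium, Keq = [Ag(NH₃)₂⁺] / ([Ag⁺]·[NH₃]²) = 4.1×10⁶.
(4.9) / ((0.038)·([NH₃])²) = 4.1×10⁶
[NH₃]² = 3.15×10⁻⁵ ⇒ [NH₃] = 0.0056 M

[NH₃] = 0.0056 M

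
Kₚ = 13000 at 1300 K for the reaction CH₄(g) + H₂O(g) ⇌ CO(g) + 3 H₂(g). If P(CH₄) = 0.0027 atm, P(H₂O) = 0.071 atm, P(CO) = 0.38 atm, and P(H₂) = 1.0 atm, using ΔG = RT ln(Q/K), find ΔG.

Qₚ = P(CO)·P(H₂)³ / (P(CH₄)·P(H₂O)) = (0.38)·(1.0)³ / ((0.0027)·(0.071)) = 1980
ΔG = RT ln(Qₚ/Kₚ) = (8.314 J mol⁻¹ K⁻¹)(1300 K) × ln(1980/13000)
   = (10.81 kJ/mol)(-1.882) = -20.3 kJ/mol
ΔG < 0, so the forward reaction is spontaneous (proceeds forward).

ΔG = -20.3 kJ/mol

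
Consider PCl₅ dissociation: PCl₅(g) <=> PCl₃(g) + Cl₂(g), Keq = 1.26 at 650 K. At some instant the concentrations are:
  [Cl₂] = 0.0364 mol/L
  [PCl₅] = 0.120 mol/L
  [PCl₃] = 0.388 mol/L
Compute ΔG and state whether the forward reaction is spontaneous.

Q = [PCl₃]·[Cl₂] / [PCl₅] = (0.388)·(0.0364) / (0.120) = 0.118
ΔG = RT ln(Q/Keq) = (8.314 J mol⁻¹ K⁻¹)(650 K) × ln(0.118/1.26)
   = (5.404 kJ/mol)(-2.368) = -12.8 kJ/mol
ΔG < 0, so the forward reaction is spontaneous (proceeds forward).

ΔG = -12.8 kJ/mol; the forward reaction is spontaneous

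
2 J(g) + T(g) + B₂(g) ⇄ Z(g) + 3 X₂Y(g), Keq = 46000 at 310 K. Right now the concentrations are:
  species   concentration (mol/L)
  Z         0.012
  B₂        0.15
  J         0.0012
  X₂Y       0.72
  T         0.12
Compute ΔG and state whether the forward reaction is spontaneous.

ΔG = 3.41 kJ/mol; the forward reaction is non-spontaneous

Q = [Z]·[X₂Y]³ / ([J]²·[T]·[B₂]) = (0.012)·(0.72)³ / ((0.0012)²·(0.12)·(0.15)) = 1.73e5
ΔG = RT ln(Q/Keq) = (8.314 J mol⁻¹ K⁻¹)(310 K) × ln(1.73e5/46000)
   = (2.577 kJ/mol)(1.325) = 3.41 kJ/mol
ΔG > 0, so the forward reaction is non-spontaneous (proceeds in reverse).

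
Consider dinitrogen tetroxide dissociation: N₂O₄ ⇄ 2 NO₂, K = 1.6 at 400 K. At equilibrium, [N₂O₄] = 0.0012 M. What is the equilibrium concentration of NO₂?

[NO₂] = 0.044 M

At equilibrium, K = [NO₂]² / [N₂O₄] = 1.6.
([NO₂])² / (0.0012) = 1.6
[NO₂]² = 0.00192 ⇒ [NO₂] = 0.044 M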